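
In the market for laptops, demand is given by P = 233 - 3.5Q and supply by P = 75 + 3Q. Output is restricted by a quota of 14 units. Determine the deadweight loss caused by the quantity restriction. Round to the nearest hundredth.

Without the quota, 233 - 3.5Q = 75 + 3Q gives Q* = 24.3077.
At Q = 14 the demand price is 233 - 3.5(14) = 184 and the supply price is 75 + 3(14) = 117.
DWL = (1/2)(gap between curves at 14) x (Q* - 14) = (1/2)(67)(10.3077) = 345.3077.

345.31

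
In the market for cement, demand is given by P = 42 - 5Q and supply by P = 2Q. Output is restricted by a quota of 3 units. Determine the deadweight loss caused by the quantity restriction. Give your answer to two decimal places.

31.50

Without the quota, 42 - 5Q = 2Q gives Q* = 6.
At Q = 3 the demand price is 42 - 5(3) = 27 and the supply price is 0 + 2(3) = 6.
Deadweight loss is the triangle between the curves from 3 to 6: (1/2)(27 - 6)(6 - 3) = 31.5.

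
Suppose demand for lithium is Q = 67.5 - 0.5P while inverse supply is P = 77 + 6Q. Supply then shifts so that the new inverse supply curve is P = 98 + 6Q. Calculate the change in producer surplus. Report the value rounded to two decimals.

-93.52

Rewriting demand in inverse form: P = 135 - 2Q.
Initial equilibrium: Q_0 = 7.25, P_0 = 120.5; CS_0 = (1/2)(7.25)(14.5) = 52.5625, PS_0 = (1/2)(7.25)(43.5) = 157.6875.
New equilibrium: 135 - 2Q = 98 + 6Q gives Q_1 = 4.625, P_1 = 125.75; CS_1 = 21.3906, PS_1 = 64.1719.
Change in producer surplus = 64.1719 - 157.6875 = -93.5156.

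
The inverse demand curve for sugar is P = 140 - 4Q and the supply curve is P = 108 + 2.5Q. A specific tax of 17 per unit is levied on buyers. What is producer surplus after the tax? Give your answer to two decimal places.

6.66

Without the tax, 140 - 4Q = 108 + 2.5Q so Q* = 4.9231 and P* = 120.3077.
With the tax, buyers' net willingness to pay falls by 17: (140 - 17) - 4Q = 108 + 2.5Q, so Q_t = 2.3077. Buyers pay P_b = 130.7692; sellers receive P_s = P_b - 17 = 113.7692.
PS = (1/2)(Q_t)(P_s - 108) = (1/2)(2.3077)(5.7692) = 6.6568.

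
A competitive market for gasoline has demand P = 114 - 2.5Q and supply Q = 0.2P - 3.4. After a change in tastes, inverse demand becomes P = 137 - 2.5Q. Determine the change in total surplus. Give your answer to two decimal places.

Rewriting supply in inverse form: P = 17 + 5Q.
Initial equilibrium: Q_0 = 12.9333, P_0 = 81.6667; CS_0 = (1/2)(12.9333)(32.3333) = 209.0889, PS_0 = (1/2)(12.9333)(64.6667) = 418.1778.
New equilibrium: 137 - 2.5Q = 17 + 5Q gives Q_1 = 16, P_1 = 97; CS_1 = 320, PS_1 = 640.
Change in total surplus = (320 + 640) - (209.0889 + 418.1778) = 332.7333.

332.73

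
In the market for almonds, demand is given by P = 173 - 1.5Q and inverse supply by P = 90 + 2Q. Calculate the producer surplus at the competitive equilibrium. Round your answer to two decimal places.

Setting demand equal to supply, 83 = 3.5Q, so Q* = 23.7143 and P* = 137.4286.
Producer surplus is the triangle above supply below P*: (1/2)(23.7143)(137.4286 - 90) = (1/2)(23.7143)(47.4286) = 562.3673.

562.37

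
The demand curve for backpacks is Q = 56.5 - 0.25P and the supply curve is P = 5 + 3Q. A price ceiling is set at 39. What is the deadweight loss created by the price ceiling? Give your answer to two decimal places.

1433.53

Rewriting demand in inverse form: P = 226 - 4Q.
Free-market equilibrium: 226 - 4Q = 5 + 3Q gives Q* = 31.5714, P* = 99.7143.
At the ceiling price 39, quantity supplied is (39 - 5)/3 = 11.3333; supply is the short side, so Q = 11.3333 trades at P = 39.
At Q = 11.3333 the demand price is 180.6667 and the supply price is 39. Deadweight loss is the triangle between the curves from 11.3333 to 31.5714: (1/2)(180.6667 - 39)(31.5714 - 11.3333) = 1433.5317.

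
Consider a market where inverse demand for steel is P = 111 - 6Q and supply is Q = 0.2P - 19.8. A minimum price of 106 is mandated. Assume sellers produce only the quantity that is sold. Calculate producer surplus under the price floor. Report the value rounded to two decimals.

4.10

Rewriting supply in inverse form: P = 99 + 5Q.
Free-market equilibrium: 111 - 6Q = 99 + 5Q gives Q* = 1.0909, P* = 104.4545.
At P = 106, buyers demand (111 - 106)/6 = 0.8333 while sellers would supply more, so the quantity traded is 0.8333 at price 106.
The supply price at Q = 0.8333 is 103.1667. PS is the trapezoid between 106 and supply over [0, 0.8333]: (1/2)[(106 - 99) + (106 - 103.1667)](0.8333) = 4.0972.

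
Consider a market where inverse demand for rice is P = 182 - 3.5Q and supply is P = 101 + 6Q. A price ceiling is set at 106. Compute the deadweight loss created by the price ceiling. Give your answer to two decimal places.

281.11

Free-market equilibrium: 182 - 3.5Q = 101 + 6Q gives Q* = 8.5263, P* = 152.1579.
At the ceiling price 106, quantity supplied is (106 - 101)/6 = 0.8333; supply is the short side, so Q = 0.8333 trades at P = 106.
The lost-trades triangle has base Q* - 0.8333 = 7.693 and height equal to the gap between the curves at Q = 0.8333, which is 179.0833 - 106 = 73.0833. DWL = (1/2)(7.693)(73.0833) = 281.1144.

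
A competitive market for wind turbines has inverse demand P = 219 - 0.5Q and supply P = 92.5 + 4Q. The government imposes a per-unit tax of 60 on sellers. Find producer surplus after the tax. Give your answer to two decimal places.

Pre-tax equilibrium: 219 - 0.5Q = 92.5 + 4Q gives Q* = 28.1111, P* = 204.9444.
With the tax, sellers need 60 more per unit: 219 - 0.5Q = 92.5 + 4Q + 60, so Q_t = 14.7778. Buyers pay P_b = 211.6111; sellers receive P_s = P_b - 60 = 151.6111.
PS = (1/2)(Q_t)(P_s - 92.5) = (1/2)(14.7778)(59.1111) = 436.7654.

436.77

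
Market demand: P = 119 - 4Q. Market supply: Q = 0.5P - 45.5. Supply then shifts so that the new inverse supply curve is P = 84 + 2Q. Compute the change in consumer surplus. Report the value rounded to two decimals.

Rewriting supply in inverse form: P = 91 + 2Q.
Initial equilibrium: Q_0 = 4.6667, P_0 = 100.3333; CS_0 = (1/2)(4.6667)(18.6667) = 43.5556, PS_0 = (1/2)(4.6667)(9.3333) = 21.7778.
New equilibrium: 119 - 4Q = 84 + 2Q gives Q_1 = 5.8333, P_1 = 95.6667; CS_1 = 68.0556, PS_1 = 34.0278.
Change in consumer surplus = 68.0556 - 43.5556 = 24.5.

24.50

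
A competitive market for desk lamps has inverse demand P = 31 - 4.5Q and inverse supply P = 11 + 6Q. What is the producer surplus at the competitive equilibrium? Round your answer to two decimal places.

10.88

Set 31 - 4.5Q = 11 + 6Q, which gives 20 = 10.5Q, so Q* = 1.9048 and P* = 31 - 4.5(1.9048) = 22.4286.
PS is the area between P* and the supply curve from 0 to Q*: (1/2)(1.9048)(11.4286) = 10.8844.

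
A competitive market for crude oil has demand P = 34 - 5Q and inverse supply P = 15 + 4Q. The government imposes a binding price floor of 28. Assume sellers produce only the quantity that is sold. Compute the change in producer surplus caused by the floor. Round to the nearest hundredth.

3.81

Free-market equilibrium: 34 - 5Q = 15 + 4Q gives Q* = 2.1111, P* = 23.4444.
At P = 28, buyers demand (34 - 28)/5 = 1.2 while sellers would supply more, so the quantity traded is 1.2 at price 28.
PS goes from (1/2)(2.1111)(8.4444) = 8.9136 to 12.72 (computed as (28 - 15)(1.2) - (1/2)(4)(1.2)^2), a change of 3.8064.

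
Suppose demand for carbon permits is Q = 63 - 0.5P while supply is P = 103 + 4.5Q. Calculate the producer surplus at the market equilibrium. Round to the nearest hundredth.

Rewriting demand in inverse form: P = 126 - 2Q.
Set 126 - 2Q = 103 + 4.5Q, which gives 23 = 6.5Q, so Q* = 3.5385 and P* = 126 - 2(3.5385) = 118.9231.
The supply curve's price intercept is 103, so PS = (1/2)(Q*)(P* - 103) = (1/2)(3.5385)(15.9231) = 28.1716.

28.17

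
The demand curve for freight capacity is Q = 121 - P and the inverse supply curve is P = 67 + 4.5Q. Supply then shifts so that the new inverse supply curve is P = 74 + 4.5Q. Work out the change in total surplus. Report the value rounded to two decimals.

Rewriting demand in inverse form: P = 121 - Q.
Initial equilibrium: Q_0 = 9.8182, P_0 = 111.1818; CS_0 = (1/2)(9.8182)(9.8182) = 48.1983, PS_0 = (1/2)(9.8182)(44.1818) = 216.8926.
New equilibrium: 121 - Q = 74 + 4.5Q gives Q_1 = 8.5455, P_1 = 112.4545; CS_1 = 36.5124, PS_1 = 164.3058.
Change in total surplus = (36.5124 + 164.3058) - (48.1983 + 216.8926) = -64.2727.

-64.27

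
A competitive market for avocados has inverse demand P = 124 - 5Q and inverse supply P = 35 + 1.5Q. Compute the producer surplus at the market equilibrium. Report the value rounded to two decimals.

Setting demand equal to supply, 89 = 6.5Q, so Q* = 13.6923 and P* = 55.5385.
PS is the area between P* and the supply curve from 0 to Q*: (1/2)(13.6923)(20.5385) = 140.6095.

140.61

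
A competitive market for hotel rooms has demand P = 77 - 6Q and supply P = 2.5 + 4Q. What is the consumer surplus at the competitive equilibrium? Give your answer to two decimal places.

Set 77 - 6Q = 2.5 + 4Q, which gives 74.5 = 10Q, so Q* = 7.45 and P* = 77 - 6(7.45) = 32.3.
CS is the area between the demand curve and P* from 0 to Q*: (1/2)(7.45)(44.7) = 166.5075.

166.51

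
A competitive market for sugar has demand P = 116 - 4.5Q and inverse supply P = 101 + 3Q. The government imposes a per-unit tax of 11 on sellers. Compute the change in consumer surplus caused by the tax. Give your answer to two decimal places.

Pre-tax equilibrium: 116 - 4.5Q = 101 + 3Q gives Q* = 2, P* = 107.
With the tax, sellers need 11 more per unit: 116 - 4.5Q = 101 + 3Q + 11, so Q_t = 0.5333. Buyers pay P_b = 113.6; sellers receive P_s = P_b - 11 = 102.6.
CS falls from (1/2)(2)(9) = 9 to (1/2)(0.5333)(2.4) = 0.64, a change of -8.36.

-8.36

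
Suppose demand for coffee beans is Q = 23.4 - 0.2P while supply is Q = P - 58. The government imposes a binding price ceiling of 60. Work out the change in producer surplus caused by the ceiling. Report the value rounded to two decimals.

-46.35

Rewriting demand in inverse form: P = 117 - 5Q.
Rewriting supply in inverse form: P = 58 + Q.
Without the control, 117 - 5Q = 58 + Q so Q* = 9.8333 and P* = 67.8333.
At P = 60, sellers supply (60 - 58)/1 = 2 while buyers want more, so the quantity traded is 2 at price 60.
PS goes from (1/2)(9.8333)(9.8333) = 48.3472 to 2 (computed as (60 - 58)(2) - (1/2)(1)(2)^2), a change of -46.3472.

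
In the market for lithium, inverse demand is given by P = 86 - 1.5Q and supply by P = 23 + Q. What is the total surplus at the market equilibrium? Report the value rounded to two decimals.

793.80

Setting demand equal to supply, 63 = 2.5Q, so Q* = 25.2 and P* = 48.2.
Total surplus is the full triangle between the curves from 0 to Q*: (1/2)(25.2)(86 - 23) = 793.8.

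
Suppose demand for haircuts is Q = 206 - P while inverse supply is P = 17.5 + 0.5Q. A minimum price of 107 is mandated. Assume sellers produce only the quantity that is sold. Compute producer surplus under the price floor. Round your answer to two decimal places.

Rewriting demand in inverse form: P = 206 - Q.
Without the control, 206 - Q = 17.5 + 0.5Q so Q* = 125.6667 and P* = 80.3333.
At P = 107, buyers demand (206 - 107)/1 = 99 while sellers would supply more, so the quantity traded is 99 at price 107.
The supply price at Q = 99 is 67. PS is the trapezoid between 107 and supply over [0, 99]: (1/2)[(107 - 17.5) + (107 - 67)](99) = 6410.25.

6410.25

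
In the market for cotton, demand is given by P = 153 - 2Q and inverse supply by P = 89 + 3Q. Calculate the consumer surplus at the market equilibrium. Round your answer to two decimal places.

Setting demand equal to supply, 64 = 5Q, so Q* = 12.8 and P* = 127.4.
The demand choke price is 153, so CS = (1/2)(Q*)(153 - P*) = (1/2)(12.8)(25.6) = 163.84.

163.84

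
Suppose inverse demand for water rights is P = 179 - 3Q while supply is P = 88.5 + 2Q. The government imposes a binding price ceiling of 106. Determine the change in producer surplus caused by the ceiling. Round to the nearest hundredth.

-251.05

Without the control, 179 - 3Q = 88.5 + 2Q so Q* = 18.1 and P* = 124.7.
At the ceiling price 106, quantity supplied is (106 - 88.5)/2 = 8.75; supply is the short side, so Q = 8.75 trades at P = 106.
PS goes from (1/2)(18.1)(36.2) = 327.61 to 76.5625 (computed as (106 - 88.5)(8.75) - (1/2)(2)(8.75)^2), a change of -251.0475.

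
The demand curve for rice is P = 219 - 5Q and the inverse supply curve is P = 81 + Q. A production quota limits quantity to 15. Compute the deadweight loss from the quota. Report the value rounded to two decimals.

192.00

Without the quota, 219 - 5Q = 81 + Q gives Q* = 23.
At Q = 15 the demand price is 219 - 5(15) = 144 and the supply price is 81 + (15) = 96.
DWL = (1/2)(gap between curves at 15) x (Q* - 15) = (1/2)(48)(8) = 192.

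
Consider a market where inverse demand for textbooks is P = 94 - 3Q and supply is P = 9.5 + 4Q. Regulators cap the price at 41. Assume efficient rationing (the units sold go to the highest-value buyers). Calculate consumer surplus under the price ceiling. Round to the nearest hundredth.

Without the control, 94 - 3Q = 9.5 + 4Q so Q* = 12.0714 and P* = 57.7857.
At P = 41, sellers supply (41 - 9.5)/4 = 7.875 while buyers want more, so the quantity traded is 7.875 at price 41.
The demand price at Q = 7.875 is 70.375. CS is the trapezoid between demand and 41 over [0, 7.875]: (1/2)[(94 - 41) + (70.375 - 41)](7.875) = 324.3516.

324.35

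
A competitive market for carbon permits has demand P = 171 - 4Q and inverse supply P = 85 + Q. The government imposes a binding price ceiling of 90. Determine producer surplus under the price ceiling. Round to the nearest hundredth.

Without the control, 171 - 4Q = 85 + Q so Q* = 17.2 and P* = 102.2.
At the ceiling price 90, quantity supplied is (90 - 85)/1 = 5; supply is the short side, so Q = 5 trades at P = 90.
PS is the triangle above supply below 90: (1/2)(5)(90 - 85) = 12.5.

12.50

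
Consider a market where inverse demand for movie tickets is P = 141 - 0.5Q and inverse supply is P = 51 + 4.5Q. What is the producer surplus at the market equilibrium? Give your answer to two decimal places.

729.00

Set 141 - 0.5Q = 51 + 4.5Q, which gives 90 = 5Q, so Q* = 18 and P* = 141 - 0.5(18) = 132.
PS is the area between P* and the supply curve from 0 to Q*: (1/2)(18)(81) = 729.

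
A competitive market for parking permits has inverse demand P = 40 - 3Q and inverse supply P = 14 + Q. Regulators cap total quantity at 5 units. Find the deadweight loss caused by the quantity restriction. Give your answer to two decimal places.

4.50

Without the quota, 40 - 3Q = 14 + Q gives Q* = 6.5.
At Q = 5 the demand price is 40 - 3(5) = 25 and the supply price is 14 + (5) = 19.
Deadweight loss is the triangle between the curves from 5 to 6.5: (1/2)(25 - 19)(6.5 - 5) = 4.5.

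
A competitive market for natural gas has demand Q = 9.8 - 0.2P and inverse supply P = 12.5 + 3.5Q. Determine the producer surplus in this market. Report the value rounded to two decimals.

Rewriting demand in inverse form: P = 49 - 5Q.
Equilibrium: 49 - 5Q = 12.5 + 3.5Q, so Q* = 4.2941 and P* = 27.5294.
PS is the area between P* and the supply curve from 0 to Q*: (1/2)(4.2941)(15.0294) = 32.269.

32.27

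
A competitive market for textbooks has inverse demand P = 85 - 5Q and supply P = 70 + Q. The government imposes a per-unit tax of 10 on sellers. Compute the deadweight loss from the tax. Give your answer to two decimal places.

Without the tax, 85 - 5Q = 70 + Q so Q* = 2.5 and P* = 72.5.
With the tax, sellers need 10 more per unit: 85 - 5Q = 70 + Q + 10, so Q_t = 0.8333. Buyers pay P_b = 80.8333; sellers receive P_s = P_b - 10 = 70.8333.
Deadweight loss is the triangle between the curves from Q_t to Q*: (1/2)(2.5 - 0.8333)(10) = 8.3333.

8.33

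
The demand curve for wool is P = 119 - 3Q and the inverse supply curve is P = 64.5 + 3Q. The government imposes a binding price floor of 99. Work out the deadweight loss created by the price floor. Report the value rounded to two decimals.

17.52

Free-market equilibrium: 119 - 3Q = 64.5 + 3Q gives Q* = 9.0833, P* = 91.75.
At the floor price 99, quantity demanded is (119 - 99)/3 = 6.6667; demand is the short side, so Q = 6.6667 trades at P = 99.
At Q = 6.6667 the demand price is 99 and the supply price is 84.5. Deadweight loss is the triangle between the curves from 6.6667 to 9.0833: (1/2)(99 - 84.5)(9.0833 - 6.6667) = 17.5208.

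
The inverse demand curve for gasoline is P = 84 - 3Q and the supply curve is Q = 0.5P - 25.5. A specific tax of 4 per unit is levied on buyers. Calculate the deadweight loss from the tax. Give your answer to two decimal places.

1.60

Rewriting supply in inverse form: P = 51 + 2Q.
Pre-tax equilibrium: 84 - 3Q = 51 + 2Q gives Q* = 6.6, P* = 64.2.
A tax on buyers shifts demand down by 4: (84 - 4) - 3Q = 51 + 2Q, so Q_t = 5.8. Buyers pay P_b = 66.6; sellers receive P_s = P_b - 4 = 62.6.
Deadweight loss is the triangle between the curves from Q_t to Q*: (1/2)(6.6 - 5.8)(4) = 1.6.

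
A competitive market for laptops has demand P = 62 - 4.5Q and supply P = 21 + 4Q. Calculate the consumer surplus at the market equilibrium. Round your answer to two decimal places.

52.35

Setting demand equal to supply, 41 = 8.5Q, so Q* = 4.8235 and P* = 40.2941.
CS is the area between the demand curve and P* from 0 to Q*: (1/2)(4.8235)(21.7059) = 52.3495.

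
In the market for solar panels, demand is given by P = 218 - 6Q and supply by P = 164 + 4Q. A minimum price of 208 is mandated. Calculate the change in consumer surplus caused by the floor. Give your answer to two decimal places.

-79.15

Free-market equilibrium: 218 - 6Q = 164 + 4Q gives Q* = 5.4, P* = 185.6.
At P = 208, buyers demand (218 - 208)/6 = 1.6667 while sellers would supply more, so the quantity traded is 1.6667 at price 208.
CS goes from (1/2)(5.4)(32.4) = 87.48 to 8.3333 (computed as (218 - 208)(1.6667) - (1/2)(6)(1.6667)^2), a change of -79.1467.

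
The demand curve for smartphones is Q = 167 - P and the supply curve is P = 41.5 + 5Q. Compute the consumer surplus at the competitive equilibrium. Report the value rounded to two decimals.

Rewriting demand in inverse form: P = 167 - Q.
Equilibrium: 167 - Q = 41.5 + 5Q, so Q* = 20.9167 and P* = 146.0833.
Consumer surplus is the triangle under demand above P*: (1/2)(20.9167)(167 - 146.0833) = (1/2)(20.9167)(20.9167) = 218.7535.

218.75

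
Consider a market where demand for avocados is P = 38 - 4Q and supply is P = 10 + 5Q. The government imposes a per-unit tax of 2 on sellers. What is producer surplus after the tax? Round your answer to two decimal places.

20.86

Without the tax, 38 - 4Q = 10 + 5Q so Q* = 3.1111 and P* = 25.5556.
With the tax, sellers need 2 more per unit: 38 - 4Q = 10 + 5Q + 2, so Q_t = 2.8889. Buyers pay P_b = 26.4444; sellers receive P_s = P_b - 2 = 24.4444.
Producer surplus is the triangle above supply below P_s: (1/2)(2.8889)(24.4444 - 10) = 20.8642.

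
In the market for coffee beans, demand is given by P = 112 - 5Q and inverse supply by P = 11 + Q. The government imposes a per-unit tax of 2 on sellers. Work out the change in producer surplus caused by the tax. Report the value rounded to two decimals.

Pre-tax equilibrium: 112 - 5Q = 11 + Q gives Q* = 16.8333, P* = 27.8333.
A tax on sellers shifts supply up by 2: 112 - 5Q = 11 + Q + 2, so Q_t = 16.5. Buyers pay P_b = 29.5; sellers receive P_s = P_b - 2 = 27.5.
Producers lose the trapezoid between P_s and P* out to Q_t plus the triangle from Q_t to Q*: change in PS = 136.125 - 141.6806 = -5.5556.

-5.56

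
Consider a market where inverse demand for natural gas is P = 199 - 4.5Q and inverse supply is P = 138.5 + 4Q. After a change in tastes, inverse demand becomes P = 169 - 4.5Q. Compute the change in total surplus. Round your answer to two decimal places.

Initial equilibrium: Q_0 = 7.1176, P_0 = 166.9706; CS_0 = (1/2)(7.1176)(32.0294) = 113.987, PS_0 = (1/2)(7.1176)(28.4706) = 101.3218.
New equilibrium: 169 - 4.5Q = 138.5 + 4Q gives Q_1 = 3.5882, P_1 = 152.8529; CS_1 = 28.9697, PS_1 = 25.7509.
Change in total surplus = (28.9697 + 25.7509) - (113.987 + 101.3218) = -160.5882.

-160.59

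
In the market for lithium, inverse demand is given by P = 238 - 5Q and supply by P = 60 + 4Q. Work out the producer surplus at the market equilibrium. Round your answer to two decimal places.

782.32

Setting demand equal to supply, 178 = 9Q, so Q* = 19.7778 and P* = 139.1111.
Producer surplus is the triangle above supply below P*: (1/2)(19.7778)(139.1111 - 60) = (1/2)(19.7778)(79.1111) = 782.321.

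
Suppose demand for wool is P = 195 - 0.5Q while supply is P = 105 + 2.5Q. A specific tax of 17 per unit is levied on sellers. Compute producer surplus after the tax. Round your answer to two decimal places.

Without the tax, 195 - 0.5Q = 105 + 2.5Q so Q* = 30 and P* = 180.
With the tax, sellers need 17 more per unit: 195 - 0.5Q = 105 + 2.5Q + 17, so Q_t = 24.3333. Buyers pay P_b = 182.8333; sellers receive P_s = P_b - 17 = 165.8333.
PS = (1/2)(Q_t)(P_s - 105) = (1/2)(24.3333)(60.8333) = 740.1389.

740.14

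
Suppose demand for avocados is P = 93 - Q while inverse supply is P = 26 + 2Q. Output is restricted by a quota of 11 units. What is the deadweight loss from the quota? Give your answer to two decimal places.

192.67

Without the quota, 93 - Q = 26 + 2Q gives Q* = 22.3333.
At Q = 11 the demand price is 93 - (11) = 82 and the supply price is 26 + 2(11) = 48.
Deadweight loss is the triangle between the curves from 11 to 22.3333: (1/2)(82 - 48)(22.3333 - 11) = 192.6667.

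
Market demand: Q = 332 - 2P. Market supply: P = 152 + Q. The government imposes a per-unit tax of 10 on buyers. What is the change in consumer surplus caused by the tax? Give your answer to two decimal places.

Rewriting demand in inverse form: P = 166 - 0.5Q.
Pre-tax equilibrium: 166 - 0.5Q = 152 + Q gives Q* = 9.3333, P* = 161.3333.
A tax on buyers shifts demand down by 10: (166 - 10) - 0.5Q = 152 + Q, so Q_t = 2.6667. Buyers pay P_b = 164.6667; sellers receive P_s = P_b - 10 = 154.6667.
CS falls from (1/2)(9.3333)(4.6667) = 21.7778 to (1/2)(2.6667)(1.3333) = 1.7778, a change of -20.

-20.00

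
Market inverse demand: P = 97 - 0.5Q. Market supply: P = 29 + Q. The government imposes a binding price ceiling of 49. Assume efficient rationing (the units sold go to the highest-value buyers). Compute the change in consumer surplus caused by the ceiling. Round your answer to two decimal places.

346.22

Free-market equilibrium: 97 - 0.5Q = 29 + Q gives Q* = 45.3333, P* = 74.3333.
At the ceiling price 49, quantity supplied is (49 - 29)/1 = 20; supply is the short side, so Q = 20 trades at P = 49.
CS goes from (1/2)(45.3333)(22.6667) = 513.7778 to 860 (computed as (97 - 49)(20) - (1/2)(0.5)(20)^2), a change of 346.2222.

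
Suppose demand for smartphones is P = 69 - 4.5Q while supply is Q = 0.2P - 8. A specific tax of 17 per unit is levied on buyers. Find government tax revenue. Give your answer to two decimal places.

Rewriting supply in inverse form: P = 40 + 5Q.
Without the tax, 69 - 4.5Q = 40 + 5Q so Q* = 3.0526 and P* = 55.2632.
With the tax, buyers' net willingness to pay falls by 17: (69 - 17) - 4.5Q = 40 + 5Q, so Q_t = 1.2632. Buyers pay P_b = 63.3158; sellers receive P_s = P_b - 17 = 46.3158.
Tax revenue = t x Q_t = 17 x 1.2632 = 21.4737.

21.47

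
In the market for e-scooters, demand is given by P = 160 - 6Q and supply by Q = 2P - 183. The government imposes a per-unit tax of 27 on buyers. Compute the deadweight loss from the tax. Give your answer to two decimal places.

56.08

Rewriting supply in inverse form: P = 91.5 + 0.5Q.
Without the tax, 160 - 6Q = 91.5 + 0.5Q so Q* = 10.5385 and P* = 96.7692.
A tax on buyers shifts demand down by 27: (160 - 27) - 6Q = 91.5 + 0.5Q, so Q_t = 6.3846. Buyers pay P_b = 121.6923; sellers receive P_s = P_b - 27 = 94.6923.
The welfare triangle lost has base Q* - Q_t = 4.1538 and height t = 27, so DWL = (1/2)(4.1538)(27) = 56.0769.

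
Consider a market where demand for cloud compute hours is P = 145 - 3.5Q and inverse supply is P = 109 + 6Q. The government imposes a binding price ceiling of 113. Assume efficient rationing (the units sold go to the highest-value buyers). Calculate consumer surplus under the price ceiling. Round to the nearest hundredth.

20.56

Free-market equilibrium: 145 - 3.5Q = 109 + 6Q gives Q* = 3.7895, P* = 131.7368.
At P = 113, sellers supply (113 - 109)/6 = 0.6667 while buyers want more, so the quantity traded is 0.6667 at price 113.
The demand price at Q = 0.6667 is 142.6667. CS is the trapezoid between demand and 113 over [0, 0.6667]: (1/2)[(145 - 113) + (142.6667 - 113)](0.6667) = 20.5556.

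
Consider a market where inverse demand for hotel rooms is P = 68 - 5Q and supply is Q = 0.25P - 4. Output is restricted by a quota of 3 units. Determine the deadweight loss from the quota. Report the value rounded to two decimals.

Rewriting supply in inverse form: P = 16 + 4Q.
Without the quota, 68 - 5Q = 16 + 4Q gives Q* = 5.7778.
At Q = 3 the demand price is 68 - 5(3) = 53 and the supply price is 16 + 4(3) = 28.
Deadweight loss is the triangle between the curves from 3 to 5.7778: (1/2)(53 - 28)(5.7778 - 3) = 34.7222.

34.72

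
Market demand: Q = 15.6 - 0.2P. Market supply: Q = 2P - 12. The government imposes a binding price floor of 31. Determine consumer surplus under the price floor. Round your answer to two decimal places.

220.90

Rewriting demand in inverse form: P = 78 - 5Q.
Rewriting supply in inverse form: P = 6 + 0.5Q.
Free-market equilibrium: 78 - 5Q = 6 + 0.5Q gives Q* = 13.0909, P* = 12.5455.
At P = 31, buyers demand (78 - 31)/5 = 9.4 while sellers would supply more, so the quantity traded is 9.4 at price 31.
CS is the triangle under demand above 31: (1/2)(9.4)(78 - 31) = 220.9.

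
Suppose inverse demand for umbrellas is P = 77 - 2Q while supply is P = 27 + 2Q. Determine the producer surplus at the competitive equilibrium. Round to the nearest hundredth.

156.25

Set 77 - 2Q = 27 + 2Q, which gives 50 = 4Q, so Q* = 12.5 and P* = 77 - 2(12.5) = 52.
Producer surplus is the triangle above supply below P*: (1/2)(12.5)(52 - 27) = (1/2)(12.5)(25) = 156.25.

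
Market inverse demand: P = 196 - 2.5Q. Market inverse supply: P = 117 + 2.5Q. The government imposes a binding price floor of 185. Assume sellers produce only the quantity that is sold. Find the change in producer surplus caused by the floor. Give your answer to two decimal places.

Free-market equilibrium: 196 - 2.5Q = 117 + 2.5Q gives Q* = 15.8, P* = 156.5.
At the floor price 185, quantity demanded is (196 - 185)/2.5 = 4.4; demand is the short side, so Q = 4.4 trades at P = 185.
PS goes from (1/2)(15.8)(39.5) = 312.05 to 275 (computed as (185 - 117)(4.4) - (1/2)(2.5)(4.4)^2), a change of -37.05.

-37.05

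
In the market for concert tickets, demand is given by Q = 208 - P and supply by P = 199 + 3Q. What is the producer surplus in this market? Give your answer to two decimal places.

7.59

Rewriting demand in inverse form: P = 208 - Q.
Equilibrium: 208 - Q = 199 + 3Q, so Q* = 2.25 and P* = 205.75.
Producer surplus is the triangle above supply below P*: (1/2)(2.25)(205.75 - 199) = (1/2)(2.25)(6.75) = 7.5938.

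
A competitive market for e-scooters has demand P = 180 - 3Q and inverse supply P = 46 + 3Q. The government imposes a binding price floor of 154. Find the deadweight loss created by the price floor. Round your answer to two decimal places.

560.33

Free-market equilibrium: 180 - 3Q = 46 + 3Q gives Q* = 22.3333, P* = 113.
At P = 154, buyers demand (180 - 154)/3 = 8.6667 while sellers would supply more, so the quantity traded is 8.6667 at price 154.
At Q = 8.6667 the demand price is 154 and the supply price is 72. Deadweight loss is the triangle between the curves from 8.6667 to 22.3333: (1/2)(154 - 72)(22.3333 - 8.6667) = 560.3333.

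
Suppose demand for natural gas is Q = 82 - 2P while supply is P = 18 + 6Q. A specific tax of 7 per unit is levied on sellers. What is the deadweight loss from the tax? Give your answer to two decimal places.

Rewriting demand in inverse form: P = 41 - 0.5Q.
Pre-tax equilibrium: 41 - 0.5Q = 18 + 6Q gives Q* = 3.5385, P* = 39.2308.
With the tax, sellers need 7 more per unit: 41 - 0.5Q = 18 + 6Q + 7, so Q_t = 2.4615. Buyers pay P_b = 39.7692; sellers receive P_s = P_b - 7 = 32.7692.
The welfare triangle lost has base Q* - Q_t = 1.0769 and height t = 7, so DWL = (1/2)(1.0769)(7) = 3.7692.

3.77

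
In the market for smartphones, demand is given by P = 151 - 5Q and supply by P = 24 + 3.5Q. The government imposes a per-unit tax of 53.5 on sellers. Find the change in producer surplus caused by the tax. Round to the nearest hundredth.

-259.82

Without the tax, 151 - 5Q = 24 + 3.5Q so Q* = 14.9412 and P* = 76.2941.
With the tax, sellers need 53.5 more per unit: 151 - 5Q = 24 + 3.5Q + 53.5, so Q_t = 8.6471. Buyers pay P_b = 107.7647; sellers receive P_s = P_b - 53.5 = 54.2647.
Producers lose the trapezoid between P_s and P* out to Q_t plus the triangle from Q_t to Q*: change in PS = 130.8503 - 390.6678 = -259.8175.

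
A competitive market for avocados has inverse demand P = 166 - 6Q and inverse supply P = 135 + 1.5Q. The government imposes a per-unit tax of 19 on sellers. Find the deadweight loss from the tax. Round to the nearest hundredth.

Pre-tax equilibrium: 166 - 6Q = 135 + 1.5Q gives Q* = 4.1333, P* = 141.2.
A tax on sellers shifts supply up by 19: 166 - 6Q = 135 + 1.5Q + 19, so Q_t = 1.6. Buyers pay P_b = 156.4; sellers receive P_s = P_b - 19 = 137.4.
The welfare triangle lost has base Q* - Q_t = 2.5333 and height t = 19, so DWL = (1/2)(2.5333)(19) = 24.0667.

24.07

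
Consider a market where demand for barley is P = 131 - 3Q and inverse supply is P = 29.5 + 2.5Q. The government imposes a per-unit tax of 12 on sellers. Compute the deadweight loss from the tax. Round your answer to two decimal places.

Without the tax, 131 - 3Q = 29.5 + 2.5Q so Q* = 18.4545 and P* = 75.6364.
With the tax, sellers need 12 more per unit: 131 - 3Q = 29.5 + 2.5Q + 12, so Q_t = 16.2727. Buyers pay P_b = 82.1818; sellers receive P_s = P_b - 12 = 70.1818.
The welfare triangle lost has base Q* - Q_t = 2.1818 and height t = 12, so DWL = (1/2)(2.1818)(12) = 13.0909.

13.09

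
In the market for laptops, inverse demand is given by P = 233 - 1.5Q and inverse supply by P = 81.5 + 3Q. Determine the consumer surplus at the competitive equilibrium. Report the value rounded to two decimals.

Equilibrium: 233 - 1.5Q = 81.5 + 3Q, so Q* = 33.6667 and P* = 182.5.
The demand choke price is 233, so CS = (1/2)(Q*)(233 - P*) = (1/2)(33.6667)(50.5) = 850.0833.

850.08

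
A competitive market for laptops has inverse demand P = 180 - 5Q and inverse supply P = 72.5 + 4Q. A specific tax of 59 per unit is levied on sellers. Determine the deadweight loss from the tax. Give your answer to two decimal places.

Without the tax, 180 - 5Q = 72.5 + 4Q so Q* = 11.9444 and P* = 120.2778.
With the tax, sellers need 59 more per unit: 180 - 5Q = 72.5 + 4Q + 59, so Q_t = 5.3889. Buyers pay P_b = 153.0556; sellers receive P_s = P_b - 59 = 94.0556.
The welfare triangle lost has base Q* - Q_t = 6.5556 and height t = 59, so DWL = (1/2)(6.5556)(59) = 193.3889.

193.39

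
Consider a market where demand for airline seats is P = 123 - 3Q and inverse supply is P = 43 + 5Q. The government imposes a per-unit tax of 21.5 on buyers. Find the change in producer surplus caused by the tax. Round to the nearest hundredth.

Pre-tax equilibrium: 123 - 3Q = 43 + 5Q gives Q* = 10, P* = 93.
With the tax, buyers' net willingness to pay falls by 21.5: (123 - 21.5) - 3Q = 43 + 5Q, so Q_t = 7.3125. Buyers pay P_b = 101.0625; sellers receive P_s = P_b - 21.5 = 79.5625.
Producers lose the trapezoid between P_s and P* out to Q_t plus the triangle from Q_t to Q*: change in PS = 133.6816 - 250 = -116.3184.

-116.32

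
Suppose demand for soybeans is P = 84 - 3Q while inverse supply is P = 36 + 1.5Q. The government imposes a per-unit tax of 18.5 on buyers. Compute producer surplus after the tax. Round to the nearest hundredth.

Pre-tax equilibrium: 84 - 3Q = 36 + 1.5Q gives Q* = 10.6667, P* = 52.
A tax on buyers shifts demand down by 18.5: (84 - 18.5) - 3Q = 36 + 1.5Q, so Q_t = 6.5556. Buyers pay P_b = 64.3333; sellers receive P_s = P_b - 18.5 = 45.8333.
PS = (1/2)(Q_t)(P_s - 36) = (1/2)(6.5556)(9.8333) = 32.2315.

32.23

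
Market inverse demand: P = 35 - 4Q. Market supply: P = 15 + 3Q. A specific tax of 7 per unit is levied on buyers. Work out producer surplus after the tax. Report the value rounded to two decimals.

Without the tax, 35 - 4Q = 15 + 3Q so Q* = 2.8571 and P* = 23.5714.
With the tax, buyers' net willingness to pay falls by 7: (35 - 7) - 4Q = 15 + 3Q, so Q_t = 1.8571. Buyers pay P_b = 27.5714; sellers receive P_s = P_b - 7 = 20.5714.
Producer surplus is the triangle above supply below P_s: (1/2)(1.8571)(20.5714 - 15) = 5.1735.

5.17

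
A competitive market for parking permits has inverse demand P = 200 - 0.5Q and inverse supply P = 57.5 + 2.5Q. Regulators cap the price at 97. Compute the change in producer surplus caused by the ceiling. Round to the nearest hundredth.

Without the control, 200 - 0.5Q = 57.5 + 2.5Q so Q* = 47.5 and P* = 176.25.
At P = 97, sellers supply (97 - 57.5)/2.5 = 15.8 while buyers want more, so the quantity traded is 15.8 at price 97.
PS goes from (1/2)(47.5)(118.75) = 2820.3125 to 312.05 (computed as (97 - 57.5)(15.8) - (1/2)(2.5)(15.8)^2), a change of -2508.2625.

-2508.26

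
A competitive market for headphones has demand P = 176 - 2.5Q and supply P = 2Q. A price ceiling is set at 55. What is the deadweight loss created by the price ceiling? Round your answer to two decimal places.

303.34

Without the control, 176 - 2.5Q = 2Q so Q* = 39.1111 and P* = 78.2222.
At P = 55, sellers supply (55 - 0)/2 = 27.5 while buyers want more, so the quantity traded is 27.5 at price 55.
The lost-trades triangle has base Q* - 27.5 = 11.6111 and height equal to the gap between the curves at Q = 27.5, which is 107.25 - 55 = 52.25. DWL = (1/2)(11.6111)(52.25) = 303.3403.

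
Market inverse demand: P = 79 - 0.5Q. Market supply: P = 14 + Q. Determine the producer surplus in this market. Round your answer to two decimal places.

938.89

Equilibrium: 79 - 0.5Q = 14 + Q, so Q* = 43.3333 and P* = 57.3333.
The supply curve's price intercept is 14, so PS = (1/2)(Q*)(P* - 14) = (1/2)(43.3333)(43.3333) = 938.8889.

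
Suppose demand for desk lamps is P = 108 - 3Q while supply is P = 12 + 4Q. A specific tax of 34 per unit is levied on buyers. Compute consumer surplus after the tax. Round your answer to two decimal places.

117.67

Without the tax, 108 - 3Q = 12 + 4Q so Q* = 13.7143 and P* = 66.8571.
A tax on buyers shifts demand down by 34: (108 - 34) - 3Q = 12 + 4Q, so Q_t = 8.8571. Buyers pay P_b = 81.4286; sellers receive P_s = P_b - 34 = 47.4286.
CS = (1/2)(Q_t)(108 - P_b) = (1/2)(8.8571)(26.5714) = 117.6735.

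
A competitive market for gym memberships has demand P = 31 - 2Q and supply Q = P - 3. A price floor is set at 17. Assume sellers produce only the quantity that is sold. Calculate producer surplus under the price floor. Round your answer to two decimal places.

73.50

Rewriting supply in inverse form: P = 3 + Q.
Without the control, 31 - 2Q = 3 + Q so Q* = 9.3333 and P* = 12.3333.
At P = 17, buyers demand (31 - 17)/2 = 7 while sellers would supply more, so the quantity traded is 7 at price 17.
The supply price at Q = 7 is 10. PS is the trapezoid between 17 and supply over [0, 7]: (1/2)[(17 - 3) + (17 - 10)](7) = 73.5.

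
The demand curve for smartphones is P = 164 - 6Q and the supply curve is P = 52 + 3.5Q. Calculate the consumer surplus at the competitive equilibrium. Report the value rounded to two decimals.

Setting demand equal to supply, 112 = 9.5Q, so Q* = 11.7895 and P* = 93.2632.
CS is the area between the demand curve and P* from 0 to Q*: (1/2)(11.7895)(70.7368) = 416.9751.

416.98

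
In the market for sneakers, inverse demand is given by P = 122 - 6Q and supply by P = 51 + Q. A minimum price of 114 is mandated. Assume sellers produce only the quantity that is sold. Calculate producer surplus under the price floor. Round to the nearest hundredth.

Free-market equilibrium: 122 - 6Q = 51 + Q gives Q* = 10.1429, P* = 61.1429.
At the floor price 114, quantity demanded is (122 - 114)/6 = 1.3333; demand is the short side, so Q = 1.3333 trades at P = 114.
The supply price at Q = 1.3333 is 52.3333. PS is the trapezoid between 114 and supply over [0, 1.3333]: (1/2)[(114 - 51) + (114 - 52.3333)](1.3333) = 83.1111.

83.11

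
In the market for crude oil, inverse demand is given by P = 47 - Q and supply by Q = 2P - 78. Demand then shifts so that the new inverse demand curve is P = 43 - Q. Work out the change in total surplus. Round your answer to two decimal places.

-16.00

Rewriting supply in inverse form: P = 39 + 0.5Q.
Initial equilibrium: Q_0 = 5.3333, P_0 = 41.6667; CS_0 = (1/2)(5.3333)(5.3333) = 14.2222, PS_0 = (1/2)(5.3333)(2.6667) = 7.1111.
New equilibrium: 43 - Q = 39 + 0.5Q gives Q_1 = 2.6667, P_1 = 40.3333; CS_1 = 3.5556, PS_1 = 1.7778.
Change in total surplus = (3.5556 + 1.7778) - (14.2222 + 7.1111) = -16.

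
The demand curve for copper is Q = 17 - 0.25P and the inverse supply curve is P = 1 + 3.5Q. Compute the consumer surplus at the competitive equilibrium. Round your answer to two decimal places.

Rewriting demand in inverse form: P = 68 - 4Q.
Setting demand equal to supply, 67 = 7.5Q, so Q* = 8.9333 and P* = 32.2667.
CS is the area between the demand curve and P* from 0 to Q*: (1/2)(8.9333)(35.7333) = 159.6089.

159.61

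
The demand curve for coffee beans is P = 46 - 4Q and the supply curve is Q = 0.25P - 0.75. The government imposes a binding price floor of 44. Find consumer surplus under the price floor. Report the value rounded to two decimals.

Rewriting supply in inverse form: P = 3 + 4Q.
Without the control, 46 - 4Q = 3 + 4Q so Q* = 5.375 and P* = 24.5.
At P = 44, buyers demand (46 - 44)/4 = 0.5 while sellers would supply more, so the quantity traded is 0.5 at price 44.
CS is the triangle under demand above 44: (1/2)(0.5)(46 - 44) = 0.5.

0.50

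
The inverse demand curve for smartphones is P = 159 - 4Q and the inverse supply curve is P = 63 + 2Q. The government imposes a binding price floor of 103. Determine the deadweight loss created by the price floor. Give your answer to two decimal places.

Without the control, 159 - 4Q = 63 + 2Q so Q* = 16 and P* = 95.
At P = 103, buyers demand (159 - 103)/4 = 14 while sellers would supply more, so the quantity traded is 14 at price 103.
The lost-trades triangle has base Q* - 14 = 2 and height equal to the gap between the curves at Q = 14, which is 103 - 91 = 12. DWL = (1/2)(2)(12) = 12.

12.00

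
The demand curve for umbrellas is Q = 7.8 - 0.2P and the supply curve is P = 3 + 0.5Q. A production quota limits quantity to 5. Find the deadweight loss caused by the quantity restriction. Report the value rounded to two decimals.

Rewriting demand in inverse form: P = 39 - 5Q.
Unrestricted equilibrium: Q* = (39 - 3)/(5 + 0.5) = 6.5455.
At Q = 5 the demand price is 39 - 5(5) = 14 and the supply price is 3 + 0.5(5) = 5.5.
DWL = (1/2)(gap between curves at 5) x (Q* - 5) = (1/2)(8.5)(1.5455) = 6.5682.

6.57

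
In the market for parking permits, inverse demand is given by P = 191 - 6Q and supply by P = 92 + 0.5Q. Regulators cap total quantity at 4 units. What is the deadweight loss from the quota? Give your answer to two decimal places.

409.92

Unrestricted equilibrium: Q* = (191 - 92)/(6 + 0.5) = 15.2308.
At Q = 4 the demand price is 191 - 6(4) = 167 and the supply price is 92 + 0.5(4) = 94.
DWL = (1/2)(gap between curves at 4) x (Q* - 4) = (1/2)(73)(11.2308) = 409.9231.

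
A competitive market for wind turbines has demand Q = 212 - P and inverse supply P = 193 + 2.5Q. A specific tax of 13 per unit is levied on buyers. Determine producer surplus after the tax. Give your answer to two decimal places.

Rewriting demand in inverse form: P = 212 - Q.
Pre-tax equilibrium: 212 - Q = 193 + 2.5Q gives Q* = 5.4286, P* = 206.5714.
With the tax, buyers' net willingness to pay falls by 13: (212 - 13) - Q = 193 + 2.5Q, so Q_t = 1.7143. Buyers pay P_b = 210.2857; sellers receive P_s = P_b - 13 = 197.2857.
Producer surplus is the triangle above supply below P_s: (1/2)(1.7143)(197.2857 - 193) = 3.6735.

3.67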